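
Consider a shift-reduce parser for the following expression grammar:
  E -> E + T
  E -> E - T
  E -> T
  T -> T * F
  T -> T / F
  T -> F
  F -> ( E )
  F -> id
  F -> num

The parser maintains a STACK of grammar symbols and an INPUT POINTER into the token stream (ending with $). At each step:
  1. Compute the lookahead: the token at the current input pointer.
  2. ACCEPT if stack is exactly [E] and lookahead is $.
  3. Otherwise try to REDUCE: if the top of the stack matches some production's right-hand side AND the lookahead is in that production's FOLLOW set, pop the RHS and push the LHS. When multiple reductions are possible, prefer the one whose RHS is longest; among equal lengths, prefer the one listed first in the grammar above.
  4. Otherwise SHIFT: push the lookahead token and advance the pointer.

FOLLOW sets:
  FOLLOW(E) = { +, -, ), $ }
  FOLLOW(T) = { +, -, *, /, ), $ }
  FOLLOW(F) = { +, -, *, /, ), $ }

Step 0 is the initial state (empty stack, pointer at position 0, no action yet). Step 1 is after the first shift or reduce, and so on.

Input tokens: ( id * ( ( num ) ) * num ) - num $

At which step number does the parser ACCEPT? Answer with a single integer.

Step 1: shift (. Stack=[(] ptr=1 lookahead=id remaining=[id * ( ( num ) ) * num ) - num $]
Step 2: shift id. Stack=[( id] ptr=2 lookahead=* remaining=[* ( ( num ) ) * num ) - num $]
Step 3: reduce F->id. Stack=[( F] ptr=2 lookahead=* remaining=[* ( ( num ) ) * num ) - num $]
Step 4: reduce T->F. Stack=[( T] ptr=2 lookahead=* remaining=[* ( ( num ) ) * num ) - num $]
Step 5: shift *. Stack=[( T *] ptr=3 lookahead=( remaining=[( ( num ) ) * num ) - num $]
Step 6: shift (. Stack=[( T * (] ptr=4 lookahead=( remaining=[( num ) ) * num ) - num $]
Step 7: shift (. Stack=[( T * ( (] ptr=5 lookahead=num remaining=[num ) ) * num ) - num $]
Step 8: shift num. Stack=[( T * ( ( num] ptr=6 lookahead=) remaining=[) ) * num ) - num $]
Step 9: reduce F->num. Stack=[( T * ( ( F] ptr=6 lookahead=) remaining=[) ) * num ) - num $]
Step 10: reduce T->F. Stack=[( T * ( ( T] ptr=6 lookahead=) remaining=[) ) * num ) - num $]
Step 11: reduce E->T. Stack=[( T * ( ( E] ptr=6 lookahead=) remaining=[) ) * num ) - num $]
Step 12: shift ). Stack=[( T * ( ( E )] ptr=7 lookahead=) remaining=[) * num ) - num $]
Step 13: reduce F->( E ). Stack=[( T * ( F] ptr=7 lookahead=) remaining=[) * num ) - num $]
Step 14: reduce T->F. Stack=[( T * ( T] ptr=7 lookahead=) remaining=[) * num ) - num $]
Step 15: reduce E->T. Stack=[( T * ( E] ptr=7 lookahead=) remaining=[) * num ) - num $]
Step 16: shift ). Stack=[( T * ( E )] ptr=8 lookahead=* remaining=[* num ) - num $]
Step 17: reduce F->( E ). Stack=[( T * F] ptr=8 lookahead=* remaining=[* num ) - num $]
Step 18: reduce T->T * F. Stack=[( T] ptr=8 lookahead=* remaining=[* num ) - num $]
Step 19: shift *. Stack=[( T *] ptr=9 lookahead=num remaining=[num ) - num $]
Step 20: shift num. Stack=[( T * num] ptr=10 lookahead=) remaining=[) - num $]
Step 21: reduce F->num. Stack=[( T * F] ptr=10 lookahead=) remaining=[) - num $]
Step 22: reduce T->T * F. Stack=[( T] ptr=10 lookahead=) remaining=[) - num $]
Step 23: reduce E->T. Stack=[( E] ptr=10 lookahead=) remaining=[) - num $]
Step 24: shift ). Stack=[( E )] ptr=11 lookahead=- remaining=[- num $]
Step 25: reduce F->( E ). Stack=[F] ptr=11 lookahead=- remaining=[- num $]
Step 26: reduce T->F. Stack=[T] ptr=11 lookahead=- remaining=[- num $]
Step 27: reduce E->T. Stack=[E] ptr=11 lookahead=- remaining=[- num $]
Step 28: shift -. Stack=[E -] ptr=12 lookahead=num remaining=[num $]
Step 29: shift num. Stack=[E - num] ptr=13 lookahead=$ remaining=[$]
Step 30: reduce F->num. Stack=[E - F] ptr=13 lookahead=$ remaining=[$]
Step 31: reduce T->F. Stack=[E - T] ptr=13 lookahead=$ remaining=[$]
Step 32: reduce E->E - T. Stack=[E] ptr=13 lookahead=$ remaining=[$]
Step 33: accept. Stack=[E] ptr=13 lookahead=$ remaining=[$]

Answer: 33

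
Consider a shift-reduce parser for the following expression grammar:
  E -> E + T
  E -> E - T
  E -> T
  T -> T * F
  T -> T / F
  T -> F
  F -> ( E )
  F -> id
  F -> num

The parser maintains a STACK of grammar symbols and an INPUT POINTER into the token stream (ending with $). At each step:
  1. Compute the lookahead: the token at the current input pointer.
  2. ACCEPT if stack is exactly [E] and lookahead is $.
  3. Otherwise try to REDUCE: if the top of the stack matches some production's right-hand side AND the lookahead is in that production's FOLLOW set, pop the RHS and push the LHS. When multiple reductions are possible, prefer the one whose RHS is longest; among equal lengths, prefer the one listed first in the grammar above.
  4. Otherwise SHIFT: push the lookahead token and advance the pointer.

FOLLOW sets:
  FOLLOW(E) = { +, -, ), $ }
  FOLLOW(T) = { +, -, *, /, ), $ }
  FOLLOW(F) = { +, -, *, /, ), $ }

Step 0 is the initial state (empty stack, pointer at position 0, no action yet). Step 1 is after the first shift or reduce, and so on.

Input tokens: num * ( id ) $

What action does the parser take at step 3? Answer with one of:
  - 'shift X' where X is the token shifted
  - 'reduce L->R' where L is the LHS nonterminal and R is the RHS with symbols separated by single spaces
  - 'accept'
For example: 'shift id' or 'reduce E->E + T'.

Answer: reduce T->F

Derivation:
Step 1: shift num. Stack=[num] ptr=1 lookahead=* remaining=[* ( id ) $]
Step 2: reduce F->num. Stack=[F] ptr=1 lookahead=* remaining=[* ( id ) $]
Step 3: reduce T->F. Stack=[T] ptr=1 lookahead=* remaining=[* ( id ) $]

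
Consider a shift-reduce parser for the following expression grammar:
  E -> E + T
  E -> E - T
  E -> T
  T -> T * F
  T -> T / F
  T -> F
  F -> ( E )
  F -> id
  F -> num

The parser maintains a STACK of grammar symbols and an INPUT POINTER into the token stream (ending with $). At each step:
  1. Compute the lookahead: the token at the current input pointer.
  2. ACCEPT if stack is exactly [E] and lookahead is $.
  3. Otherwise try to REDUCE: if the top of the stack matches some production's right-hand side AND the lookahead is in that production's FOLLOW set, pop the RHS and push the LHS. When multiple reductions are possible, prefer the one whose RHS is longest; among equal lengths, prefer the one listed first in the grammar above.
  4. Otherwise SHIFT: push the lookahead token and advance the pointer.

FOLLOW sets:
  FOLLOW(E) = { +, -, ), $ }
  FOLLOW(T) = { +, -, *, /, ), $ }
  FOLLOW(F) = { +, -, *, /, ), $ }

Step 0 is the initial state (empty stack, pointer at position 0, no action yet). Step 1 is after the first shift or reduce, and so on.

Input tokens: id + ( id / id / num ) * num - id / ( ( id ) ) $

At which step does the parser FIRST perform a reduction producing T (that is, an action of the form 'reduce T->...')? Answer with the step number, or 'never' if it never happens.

Step 1: shift id. Stack=[id] ptr=1 lookahead=+ remaining=[+ ( id / id / num ) * num - id / ( ( id ) ) $]
Step 2: reduce F->id. Stack=[F] ptr=1 lookahead=+ remaining=[+ ( id / id / num ) * num - id / ( ( id ) ) $]
Step 3: reduce T->F. Stack=[T] ptr=1 lookahead=+ remaining=[+ ( id / id / num ) * num - id / ( ( id ) ) $]

Answer: 3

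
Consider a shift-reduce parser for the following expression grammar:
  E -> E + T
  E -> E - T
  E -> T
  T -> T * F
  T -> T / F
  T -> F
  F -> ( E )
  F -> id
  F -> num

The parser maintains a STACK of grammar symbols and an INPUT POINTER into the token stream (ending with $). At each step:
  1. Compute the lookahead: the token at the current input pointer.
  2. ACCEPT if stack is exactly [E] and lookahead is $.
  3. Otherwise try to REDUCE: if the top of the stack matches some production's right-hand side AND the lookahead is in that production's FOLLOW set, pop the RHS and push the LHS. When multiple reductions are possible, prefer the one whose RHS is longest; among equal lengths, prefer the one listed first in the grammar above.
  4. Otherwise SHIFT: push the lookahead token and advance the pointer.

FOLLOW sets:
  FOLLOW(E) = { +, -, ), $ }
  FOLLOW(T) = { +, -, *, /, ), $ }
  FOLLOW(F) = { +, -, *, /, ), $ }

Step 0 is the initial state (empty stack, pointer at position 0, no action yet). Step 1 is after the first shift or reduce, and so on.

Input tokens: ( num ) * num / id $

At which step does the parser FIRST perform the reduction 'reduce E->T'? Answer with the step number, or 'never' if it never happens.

Step 1: shift (. Stack=[(] ptr=1 lookahead=num remaining=[num ) * num / id $]
Step 2: shift num. Stack=[( num] ptr=2 lookahead=) remaining=[) * num / id $]
Step 3: reduce F->num. Stack=[( F] ptr=2 lookahead=) remaining=[) * num / id $]
Step 4: reduce T->F. Stack=[( T] ptr=2 lookahead=) remaining=[) * num / id $]
Step 5: reduce E->T. Stack=[( E] ptr=2 lookahead=) remaining=[) * num / id $]

Answer: 5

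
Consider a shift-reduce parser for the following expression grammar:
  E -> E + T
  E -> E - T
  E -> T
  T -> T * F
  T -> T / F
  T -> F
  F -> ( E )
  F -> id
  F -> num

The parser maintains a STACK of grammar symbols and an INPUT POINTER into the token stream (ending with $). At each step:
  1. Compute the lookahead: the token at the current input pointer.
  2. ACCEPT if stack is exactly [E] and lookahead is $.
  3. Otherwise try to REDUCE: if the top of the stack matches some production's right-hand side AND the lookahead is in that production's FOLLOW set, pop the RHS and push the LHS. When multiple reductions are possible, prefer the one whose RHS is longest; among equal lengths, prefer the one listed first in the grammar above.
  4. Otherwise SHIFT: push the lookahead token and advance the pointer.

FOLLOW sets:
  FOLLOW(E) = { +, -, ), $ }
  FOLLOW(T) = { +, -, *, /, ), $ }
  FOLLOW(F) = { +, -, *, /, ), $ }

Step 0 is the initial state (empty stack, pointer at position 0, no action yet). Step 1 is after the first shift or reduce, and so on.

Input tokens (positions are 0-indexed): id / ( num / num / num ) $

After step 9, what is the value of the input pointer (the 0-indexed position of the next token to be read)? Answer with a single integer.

Answer: 5

Derivation:
Step 1: shift id. Stack=[id] ptr=1 lookahead=/ remaining=[/ ( num / num / num ) $]
Step 2: reduce F->id. Stack=[F] ptr=1 lookahead=/ remaining=[/ ( num / num / num ) $]
Step 3: reduce T->F. Stack=[T] ptr=1 lookahead=/ remaining=[/ ( num / num / num ) $]
Step 4: shift /. Stack=[T /] ptr=2 lookahead=( remaining=[( num / num / num ) $]
Step 5: shift (. Stack=[T / (] ptr=3 lookahead=num remaining=[num / num / num ) $]
Step 6: shift num. Stack=[T / ( num] ptr=4 lookahead=/ remaining=[/ num / num ) $]
Step 7: reduce F->num. Stack=[T / ( F] ptr=4 lookahead=/ remaining=[/ num / num ) $]
Step 8: reduce T->F. Stack=[T / ( T] ptr=4 lookahead=/ remaining=[/ num / num ) $]
Step 9: shift /. Stack=[T / ( T /] ptr=5 lookahead=num remaining=[num / num ) $]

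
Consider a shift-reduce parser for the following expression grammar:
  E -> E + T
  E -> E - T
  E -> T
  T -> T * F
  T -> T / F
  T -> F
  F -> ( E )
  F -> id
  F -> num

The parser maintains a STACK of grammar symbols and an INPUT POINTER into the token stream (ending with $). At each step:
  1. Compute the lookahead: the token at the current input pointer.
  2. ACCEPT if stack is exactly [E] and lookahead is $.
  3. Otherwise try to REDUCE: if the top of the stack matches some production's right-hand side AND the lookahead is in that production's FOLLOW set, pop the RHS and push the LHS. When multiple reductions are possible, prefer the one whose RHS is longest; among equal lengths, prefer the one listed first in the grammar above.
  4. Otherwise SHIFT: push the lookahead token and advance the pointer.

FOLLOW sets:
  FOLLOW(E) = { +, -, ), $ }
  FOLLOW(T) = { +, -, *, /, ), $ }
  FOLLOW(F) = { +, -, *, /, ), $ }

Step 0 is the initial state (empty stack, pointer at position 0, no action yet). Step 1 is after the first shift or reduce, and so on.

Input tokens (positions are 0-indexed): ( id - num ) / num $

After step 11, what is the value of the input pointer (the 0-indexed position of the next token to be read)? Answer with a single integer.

Step 1: shift (. Stack=[(] ptr=1 lookahead=id remaining=[id - num ) / num $]
Step 2: shift id. Stack=[( id] ptr=2 lookahead=- remaining=[- num ) / num $]
Step 3: reduce F->id. Stack=[( F] ptr=2 lookahead=- remaining=[- num ) / num $]
Step 4: reduce T->F. Stack=[( T] ptr=2 lookahead=- remaining=[- num ) / num $]
Step 5: reduce E->T. Stack=[( E] ptr=2 lookahead=- remaining=[- num ) / num $]
Step 6: shift -. Stack=[( E -] ptr=3 lookahead=num remaining=[num ) / num $]
Step 7: shift num. Stack=[( E - num] ptr=4 lookahead=) remaining=[) / num $]
Step 8: reduce F->num. Stack=[( E - F] ptr=4 lookahead=) remaining=[) / num $]
Step 9: reduce T->F. Stack=[( E - T] ptr=4 lookahead=) remaining=[) / num $]
Step 10: reduce E->E - T. Stack=[( E] ptr=4 lookahead=) remaining=[) / num $]
Step 11: shift ). Stack=[( E )] ptr=5 lookahead=/ remaining=[/ num $]

Answer: 5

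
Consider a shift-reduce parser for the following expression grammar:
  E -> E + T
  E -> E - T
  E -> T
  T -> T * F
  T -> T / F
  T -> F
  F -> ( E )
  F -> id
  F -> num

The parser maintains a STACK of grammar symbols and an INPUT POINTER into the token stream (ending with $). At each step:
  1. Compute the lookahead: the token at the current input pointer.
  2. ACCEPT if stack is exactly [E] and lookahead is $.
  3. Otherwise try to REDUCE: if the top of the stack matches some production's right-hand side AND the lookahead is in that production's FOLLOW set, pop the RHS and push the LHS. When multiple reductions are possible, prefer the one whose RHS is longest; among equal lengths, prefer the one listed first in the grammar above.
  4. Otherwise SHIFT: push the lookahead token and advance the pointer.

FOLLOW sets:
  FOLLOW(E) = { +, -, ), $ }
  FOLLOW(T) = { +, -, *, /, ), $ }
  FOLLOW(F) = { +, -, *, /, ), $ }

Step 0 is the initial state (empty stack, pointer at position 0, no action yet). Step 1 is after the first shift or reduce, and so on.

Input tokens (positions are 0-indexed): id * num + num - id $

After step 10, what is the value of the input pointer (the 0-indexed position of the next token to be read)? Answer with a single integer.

Step 1: shift id. Stack=[id] ptr=1 lookahead=* remaining=[* num + num - id $]
Step 2: reduce F->id. Stack=[F] ptr=1 lookahead=* remaining=[* num + num - id $]
Step 3: reduce T->F. Stack=[T] ptr=1 lookahead=* remaining=[* num + num - id $]
Step 4: shift *. Stack=[T *] ptr=2 lookahead=num remaining=[num + num - id $]
Step 5: shift num. Stack=[T * num] ptr=3 lookahead=+ remaining=[+ num - id $]
Step 6: reduce F->num. Stack=[T * F] ptr=3 lookahead=+ remaining=[+ num - id $]
Step 7: reduce T->T * F. Stack=[T] ptr=3 lookahead=+ remaining=[+ num - id $]
Step 8: reduce E->T. Stack=[E] ptr=3 lookahead=+ remaining=[+ num - id $]
Step 9: shift +. Stack=[E +] ptr=4 lookahead=num remaining=[num - id $]
Step 10: shift num. Stack=[E + num] ptr=5 lookahead=- remaining=[- id $]

Answer: 5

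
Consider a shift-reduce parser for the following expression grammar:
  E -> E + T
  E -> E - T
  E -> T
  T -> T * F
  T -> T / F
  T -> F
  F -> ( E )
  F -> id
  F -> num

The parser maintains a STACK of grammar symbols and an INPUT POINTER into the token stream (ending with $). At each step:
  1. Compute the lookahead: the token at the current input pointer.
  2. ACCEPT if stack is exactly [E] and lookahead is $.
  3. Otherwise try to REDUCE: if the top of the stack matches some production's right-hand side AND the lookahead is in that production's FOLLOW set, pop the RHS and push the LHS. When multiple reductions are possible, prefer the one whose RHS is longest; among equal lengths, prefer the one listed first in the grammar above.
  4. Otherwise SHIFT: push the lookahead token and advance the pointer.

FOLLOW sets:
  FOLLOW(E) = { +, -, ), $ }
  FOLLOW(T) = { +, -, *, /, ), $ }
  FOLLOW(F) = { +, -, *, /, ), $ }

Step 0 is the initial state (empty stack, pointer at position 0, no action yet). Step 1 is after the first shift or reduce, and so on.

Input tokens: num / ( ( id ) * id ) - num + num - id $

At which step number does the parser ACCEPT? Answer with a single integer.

Step 1: shift num. Stack=[num] ptr=1 lookahead=/ remaining=[/ ( ( id ) * id ) - num + num - id $]
Step 2: reduce F->num. Stack=[F] ptr=1 lookahead=/ remaining=[/ ( ( id ) * id ) - num + num - id $]
Step 3: reduce T->F. Stack=[T] ptr=1 lookahead=/ remaining=[/ ( ( id ) * id ) - num + num - id $]
Step 4: shift /. Stack=[T /] ptr=2 lookahead=( remaining=[( ( id ) * id ) - num + num - id $]
Step 5: shift (. Stack=[T / (] ptr=3 lookahead=( remaining=[( id ) * id ) - num + num - id $]
Step 6: shift (. Stack=[T / ( (] ptr=4 lookahead=id remaining=[id ) * id ) - num + num - id $]
Step 7: shift id. Stack=[T / ( ( id] ptr=5 lookahead=) remaining=[) * id ) - num + num - id $]
Step 8: reduce F->id. Stack=[T / ( ( F] ptr=5 lookahead=) remaining=[) * id ) - num + num - id $]
Step 9: reduce T->F. Stack=[T / ( ( T] ptr=5 lookahead=) remaining=[) * id ) - num + num - id $]
Step 10: reduce E->T. Stack=[T / ( ( E] ptr=5 lookahead=) remaining=[) * id ) - num + num - id $]
Step 11: shift ). Stack=[T / ( ( E )] ptr=6 lookahead=* remaining=[* id ) - num + num - id $]
Step 12: reduce F->( E ). Stack=[T / ( F] ptr=6 lookahead=* remaining=[* id ) - num + num - id $]
Step 13: reduce T->F. Stack=[T / ( T] ptr=6 lookahead=* remaining=[* id ) - num + num - id $]
Step 14: shift *. Stack=[T / ( T *] ptr=7 lookahead=id remaining=[id ) - num + num - id $]
Step 15: shift id. Stack=[T / ( T * id] ptr=8 lookahead=) remaining=[) - num + num - id $]
Step 16: reduce F->id. Stack=[T / ( T * F] ptr=8 lookahead=) remaining=[) - num + num - id $]
Step 17: reduce T->T * F. Stack=[T / ( T] ptr=8 lookahead=) remaining=[) - num + num - id $]
Step 18: reduce E->T. Stack=[T / ( E] ptr=8 lookahead=) remaining=[) - num + num - id $]
Step 19: shift ). Stack=[T / ( E )] ptr=9 lookahead=- remaining=[- num + num - id $]
Step 20: reduce F->( E ). Stack=[T / F] ptr=9 lookahead=- remaining=[- num + num - id $]
Step 21: reduce T->T / F. Stack=[T] ptr=9 lookahead=- remaining=[- num + num - id $]
Step 22: reduce E->T. Stack=[E] ptr=9 lookahead=- remaining=[- num + num - id $]
Step 23: shift -. Stack=[E -] ptr=10 lookahead=num remaining=[num + num - id $]
Step 24: shift num. Stack=[E - num] ptr=11 lookahead=+ remaining=[+ num - id $]
Step 25: reduce F->num. Stack=[E - F] ptr=11 lookahead=+ remaining=[+ num - id $]
Step 26: reduce T->F. Stack=[E - T] ptr=11 lookahead=+ remaining=[+ num - id $]
Step 27: reduce E->E - T. Stack=[E] ptr=11 lookahead=+ remaining=[+ num - id $]
Step 28: shift +. Stack=[E +] ptr=12 lookahead=num remaining=[num - id $]
Step 29: shift num. Stack=[E + num] ptr=13 lookahead=- remaining=[- id $]
Step 30: reduce F->num. Stack=[E + F] ptr=13 lookahead=- remaining=[- id $]
Step 31: reduce T->F. Stack=[E + T] ptr=13 lookahead=- remaining=[- id $]
Step 32: reduce E->E + T. Stack=[E] ptr=13 lookahead=- remaining=[- id $]
Step 33: shift -. Stack=[E -] ptr=14 lookahead=id remaining=[id $]
Step 34: shift id. Stack=[E - id] ptr=15 lookahead=$ remaining=[$]
Step 35: reduce F->id. Stack=[E - F] ptr=15 lookahead=$ remaining=[$]
Step 36: reduce T->F. Stack=[E - T] ptr=15 lookahead=$ remaining=[$]
Step 37: reduce E->E - T. Stack=[E] ptr=15 lookahead=$ remaining=[$]
Step 38: accept. Stack=[E] ptr=15 lookahead=$ remaining=[$]

Answer: 38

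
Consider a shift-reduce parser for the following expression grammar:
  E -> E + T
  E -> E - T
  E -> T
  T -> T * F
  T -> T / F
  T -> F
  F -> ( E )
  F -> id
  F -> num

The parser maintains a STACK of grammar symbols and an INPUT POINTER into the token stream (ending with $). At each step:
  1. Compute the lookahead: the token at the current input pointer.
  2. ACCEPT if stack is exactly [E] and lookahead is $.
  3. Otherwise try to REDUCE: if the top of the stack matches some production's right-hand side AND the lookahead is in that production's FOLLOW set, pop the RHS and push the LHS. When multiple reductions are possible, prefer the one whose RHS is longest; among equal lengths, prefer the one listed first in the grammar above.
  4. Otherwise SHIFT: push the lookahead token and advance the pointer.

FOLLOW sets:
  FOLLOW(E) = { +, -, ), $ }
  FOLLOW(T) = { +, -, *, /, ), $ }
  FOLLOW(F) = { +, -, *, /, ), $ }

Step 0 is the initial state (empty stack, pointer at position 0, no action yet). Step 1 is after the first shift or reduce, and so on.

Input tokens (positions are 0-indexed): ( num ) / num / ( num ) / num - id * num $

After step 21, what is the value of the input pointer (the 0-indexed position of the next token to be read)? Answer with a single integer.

Step 1: shift (. Stack=[(] ptr=1 lookahead=num remaining=[num ) / num / ( num ) / num - id * num $]
Step 2: shift num. Stack=[( num] ptr=2 lookahead=) remaining=[) / num / ( num ) / num - id * num $]
Step 3: reduce F->num. Stack=[( F] ptr=2 lookahead=) remaining=[) / num / ( num ) / num - id * num $]
Step 4: reduce T->F. Stack=[( T] ptr=2 lookahead=) remaining=[) / num / ( num ) / num - id * num $]
Step 5: reduce E->T. Stack=[( E] ptr=2 lookahead=) remaining=[) / num / ( num ) / num - id * num $]
Step 6: shift ). Stack=[( E )] ptr=3 lookahead=/ remaining=[/ num / ( num ) / num - id * num $]
Step 7: reduce F->( E ). Stack=[F] ptr=3 lookahead=/ remaining=[/ num / ( num ) / num - id * num $]
Step 8: reduce T->F. Stack=[T] ptr=3 lookahead=/ remaining=[/ num / ( num ) / num - id * num $]
Step 9: shift /. Stack=[T /] ptr=4 lookahead=num remaining=[num / ( num ) / num - id * num $]
Step 10: shift num. Stack=[T / num] ptr=5 lookahead=/ remaining=[/ ( num ) / num - id * num $]
Step 11: reduce F->num. Stack=[T / F] ptr=5 lookahead=/ remaining=[/ ( num ) / num - id * num $]
Step 12: reduce T->T / F. Stack=[T] ptr=5 lookahead=/ remaining=[/ ( num ) / num - id * num $]
Step 13: shift /. Stack=[T /] ptr=6 lookahead=( remaining=[( num ) / num - id * num $]
Step 14: shift (. Stack=[T / (] ptr=7 lookahead=num remaining=[num ) / num - id * num $]
Step 15: shift num. Stack=[T / ( num] ptr=8 lookahead=) remaining=[) / num - id * num $]
Step 16: reduce F->num. Stack=[T / ( F] ptr=8 lookahead=) remaining=[) / num - id * num $]
Step 17: reduce T->F. Stack=[T / ( T] ptr=8 lookahead=) remaining=[) / num - id * num $]
Step 18: reduce E->T. Stack=[T / ( E] ptr=8 lookahead=) remaining=[) / num - id * num $]
Step 19: shift ). Stack=[T / ( E )] ptr=9 lookahead=/ remaining=[/ num - id * num $]
Step 20: reduce F->( E ). Stack=[T / F] ptr=9 lookahead=/ remaining=[/ num - id * num $]
Step 21: reduce T->T / F. Stack=[T] ptr=9 lookahead=/ remaining=[/ num - id * num $]

Answer: 9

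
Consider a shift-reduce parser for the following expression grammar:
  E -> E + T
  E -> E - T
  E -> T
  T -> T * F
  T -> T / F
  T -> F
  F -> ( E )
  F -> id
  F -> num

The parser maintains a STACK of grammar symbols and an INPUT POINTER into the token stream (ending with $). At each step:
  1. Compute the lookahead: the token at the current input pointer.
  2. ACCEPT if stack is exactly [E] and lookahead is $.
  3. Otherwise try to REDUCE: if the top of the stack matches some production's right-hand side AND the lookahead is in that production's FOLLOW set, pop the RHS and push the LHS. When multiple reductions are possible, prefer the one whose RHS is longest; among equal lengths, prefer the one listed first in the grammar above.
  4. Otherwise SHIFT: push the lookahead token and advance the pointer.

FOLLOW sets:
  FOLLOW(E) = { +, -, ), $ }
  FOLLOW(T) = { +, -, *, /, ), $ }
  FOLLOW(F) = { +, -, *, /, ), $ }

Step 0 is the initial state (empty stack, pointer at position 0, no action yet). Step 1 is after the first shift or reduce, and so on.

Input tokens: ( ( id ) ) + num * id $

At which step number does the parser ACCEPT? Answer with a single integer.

Answer: 24

Derivation:
Step 1: shift (. Stack=[(] ptr=1 lookahead=( remaining=[( id ) ) + num * id $]
Step 2: shift (. Stack=[( (] ptr=2 lookahead=id remaining=[id ) ) + num * id $]
Step 3: shift id. Stack=[( ( id] ptr=3 lookahead=) remaining=[) ) + num * id $]
Step 4: reduce F->id. Stack=[( ( F] ptr=3 lookahead=) remaining=[) ) + num * id $]
Step 5: reduce T->F. Stack=[( ( T] ptr=3 lookahead=) remaining=[) ) + num * id $]
Step 6: reduce E->T. Stack=[( ( E] ptr=3 lookahead=) remaining=[) ) + num * id $]
Step 7: shift ). Stack=[( ( E )] ptr=4 lookahead=) remaining=[) + num * id $]
Step 8: reduce F->( E ). Stack=[( F] ptr=4 lookahead=) remaining=[) + num * id $]
Step 9: reduce T->F. Stack=[( T] ptr=4 lookahead=) remaining=[) + num * id $]
Step 10: reduce E->T. Stack=[( E] ptr=4 lookahead=) remaining=[) + num * id $]
Step 11: shift ). Stack=[( E )] ptr=5 lookahead=+ remaining=[+ num * id $]
Step 12: reduce F->( E ). Stack=[F] ptr=5 lookahead=+ remaining=[+ num * id $]
Step 13: reduce T->F. Stack=[T] ptr=5 lookahead=+ remaining=[+ num * id $]
Step 14: reduce E->T. Stack=[E] ptr=5 lookahead=+ remaining=[+ num * id $]
Step 15: shift +. Stack=[E +] ptr=6 lookahead=num remaining=[num * id $]
Step 16: shift num. Stack=[E + num] ptr=7 lookahead=* remaining=[* id $]
Step 17: reduce F->num. Stack=[E + F] ptr=7 lookahead=* remaining=[* id $]
Step 18: reduce T->F. Stack=[E + T] ptr=7 lookahead=* remaining=[* id $]
Step 19: shift *. Stack=[E + T *] ptr=8 lookahead=id remaining=[id $]
Step 20: shift id. Stack=[E + T * id] ptr=9 lookahead=$ remaining=[$]
Step 21: reduce F->id. Stack=[E + T * F] ptr=9 lookahead=$ remaining=[$]
Step 22: reduce T->T * F. Stack=[E + T] ptr=9 lookahead=$ remaining=[$]
Step 23: reduce E->E + T. Stack=[E] ptr=9 lookahead=$ remaining=[$]
Step 24: accept. Stack=[E] ptr=9 lookahead=$ remaining=[$]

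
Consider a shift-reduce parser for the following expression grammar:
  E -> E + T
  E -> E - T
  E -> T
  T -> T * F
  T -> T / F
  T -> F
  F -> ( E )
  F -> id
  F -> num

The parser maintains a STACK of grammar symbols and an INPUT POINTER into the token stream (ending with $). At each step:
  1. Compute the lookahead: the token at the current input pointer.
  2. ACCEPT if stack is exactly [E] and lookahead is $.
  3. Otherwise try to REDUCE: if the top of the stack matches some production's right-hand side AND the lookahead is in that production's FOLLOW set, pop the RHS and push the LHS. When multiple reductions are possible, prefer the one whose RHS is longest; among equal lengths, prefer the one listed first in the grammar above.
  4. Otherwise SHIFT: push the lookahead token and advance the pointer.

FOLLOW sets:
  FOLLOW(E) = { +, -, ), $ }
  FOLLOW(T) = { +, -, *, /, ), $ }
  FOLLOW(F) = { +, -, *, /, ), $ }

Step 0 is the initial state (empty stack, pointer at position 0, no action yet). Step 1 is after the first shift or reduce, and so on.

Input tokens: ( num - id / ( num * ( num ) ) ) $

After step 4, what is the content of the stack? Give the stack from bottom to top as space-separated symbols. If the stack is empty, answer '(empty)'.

Step 1: shift (. Stack=[(] ptr=1 lookahead=num remaining=[num - id / ( num * ( num ) ) ) $]
Step 2: shift num. Stack=[( num] ptr=2 lookahead=- remaining=[- id / ( num * ( num ) ) ) $]
Step 3: reduce F->num. Stack=[( F] ptr=2 lookahead=- remaining=[- id / ( num * ( num ) ) ) $]
Step 4: reduce T->F. Stack=[( T] ptr=2 lookahead=- remaining=[- id / ( num * ( num ) ) ) $]

Answer: ( T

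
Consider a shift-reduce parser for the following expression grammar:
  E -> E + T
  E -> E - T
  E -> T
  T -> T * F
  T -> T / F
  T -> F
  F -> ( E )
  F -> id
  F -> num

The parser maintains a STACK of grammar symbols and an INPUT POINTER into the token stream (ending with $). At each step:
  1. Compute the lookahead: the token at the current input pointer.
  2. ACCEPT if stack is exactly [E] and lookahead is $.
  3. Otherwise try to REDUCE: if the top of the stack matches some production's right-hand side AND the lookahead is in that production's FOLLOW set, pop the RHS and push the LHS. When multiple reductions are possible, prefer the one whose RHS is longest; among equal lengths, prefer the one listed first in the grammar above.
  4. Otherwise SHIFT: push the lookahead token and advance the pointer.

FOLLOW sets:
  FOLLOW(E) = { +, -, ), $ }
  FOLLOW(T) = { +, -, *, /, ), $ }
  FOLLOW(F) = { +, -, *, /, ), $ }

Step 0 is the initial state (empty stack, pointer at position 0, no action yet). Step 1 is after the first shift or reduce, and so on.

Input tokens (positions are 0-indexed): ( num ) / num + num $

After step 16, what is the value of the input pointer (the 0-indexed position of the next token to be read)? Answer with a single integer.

Answer: 7

Derivation:
Step 1: shift (. Stack=[(] ptr=1 lookahead=num remaining=[num ) / num + num $]
Step 2: shift num. Stack=[( num] ptr=2 lookahead=) remaining=[) / num + num $]
Step 3: reduce F->num. Stack=[( F] ptr=2 lookahead=) remaining=[) / num + num $]
Step 4: reduce T->F. Stack=[( T] ptr=2 lookahead=) remaining=[) / num + num $]
Step 5: reduce E->T. Stack=[( E] ptr=2 lookahead=) remaining=[) / num + num $]
Step 6: shift ). Stack=[( E )] ptr=3 lookahead=/ remaining=[/ num + num $]
Step 7: reduce F->( E ). Stack=[F] ptr=3 lookahead=/ remaining=[/ num + num $]
Step 8: reduce T->F. Stack=[T] ptr=3 lookahead=/ remaining=[/ num + num $]
Step 9: shift /. Stack=[T /] ptr=4 lookahead=num remaining=[num + num $]
Step 10: shift num. Stack=[T / num] ptr=5 lookahead=+ remaining=[+ num $]
Step 11: reduce F->num. Stack=[T / F] ptr=5 lookahead=+ remaining=[+ num $]
Step 12: reduce T->T / F. Stack=[T] ptr=5 lookahead=+ remaining=[+ num $]
Step 13: reduce E->T. Stack=[E] ptr=5 lookahead=+ remaining=[+ num $]
Step 14: shift +. Stack=[E +] ptr=6 lookahead=num remaining=[num $]
Step 15: shift num. Stack=[E + num] ptr=7 lookahead=$ remaining=[$]
Step 16: reduce F->num. Stack=[E + F] ptr=7 lookahead=$ remaining=[$]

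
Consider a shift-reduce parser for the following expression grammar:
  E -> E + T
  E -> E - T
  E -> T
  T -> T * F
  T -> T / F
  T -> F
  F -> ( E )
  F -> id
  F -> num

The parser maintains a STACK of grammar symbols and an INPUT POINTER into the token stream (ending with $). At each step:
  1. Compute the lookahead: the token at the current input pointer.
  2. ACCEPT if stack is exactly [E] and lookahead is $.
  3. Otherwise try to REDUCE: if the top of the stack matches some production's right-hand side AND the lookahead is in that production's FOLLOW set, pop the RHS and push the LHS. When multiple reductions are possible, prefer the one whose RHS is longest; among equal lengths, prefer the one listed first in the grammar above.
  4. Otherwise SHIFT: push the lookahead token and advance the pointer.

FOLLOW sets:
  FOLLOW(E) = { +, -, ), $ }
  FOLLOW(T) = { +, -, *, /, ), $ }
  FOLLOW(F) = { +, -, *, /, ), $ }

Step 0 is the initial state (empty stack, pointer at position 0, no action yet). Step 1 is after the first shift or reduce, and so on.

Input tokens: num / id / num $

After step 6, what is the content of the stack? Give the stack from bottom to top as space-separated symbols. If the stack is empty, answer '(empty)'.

Answer: T / F

Derivation:
Step 1: shift num. Stack=[num] ptr=1 lookahead=/ remaining=[/ id / num $]
Step 2: reduce F->num. Stack=[F] ptr=1 lookahead=/ remaining=[/ id / num $]
Step 3: reduce T->F. Stack=[T] ptr=1 lookahead=/ remaining=[/ id / num $]
Step 4: shift /. Stack=[T /] ptr=2 lookahead=id remaining=[id / num $]
Step 5: shift id. Stack=[T / id] ptr=3 lookahead=/ remaining=[/ num $]
Step 6: reduce F->id. Stack=[T / F] ptr=3 lookahead=/ remaining=[/ num $]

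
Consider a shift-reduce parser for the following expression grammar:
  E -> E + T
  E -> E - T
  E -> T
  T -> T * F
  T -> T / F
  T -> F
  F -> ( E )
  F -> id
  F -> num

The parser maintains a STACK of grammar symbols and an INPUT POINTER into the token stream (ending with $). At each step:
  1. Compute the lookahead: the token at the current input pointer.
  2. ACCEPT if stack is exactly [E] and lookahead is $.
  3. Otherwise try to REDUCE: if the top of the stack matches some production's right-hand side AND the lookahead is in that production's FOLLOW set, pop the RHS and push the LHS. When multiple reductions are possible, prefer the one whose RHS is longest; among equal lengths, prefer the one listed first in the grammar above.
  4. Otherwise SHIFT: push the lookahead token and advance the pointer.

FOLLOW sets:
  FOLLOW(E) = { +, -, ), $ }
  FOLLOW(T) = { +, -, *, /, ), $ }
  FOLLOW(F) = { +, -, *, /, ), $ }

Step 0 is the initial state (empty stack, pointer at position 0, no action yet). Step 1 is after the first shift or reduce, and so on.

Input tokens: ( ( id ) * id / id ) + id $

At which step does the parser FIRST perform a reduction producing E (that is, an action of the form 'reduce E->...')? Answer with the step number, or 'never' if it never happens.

Answer: 6

Derivation:
Step 1: shift (. Stack=[(] ptr=1 lookahead=( remaining=[( id ) * id / id ) + id $]
Step 2: shift (. Stack=[( (] ptr=2 lookahead=id remaining=[id ) * id / id ) + id $]
Step 3: shift id. Stack=[( ( id] ptr=3 lookahead=) remaining=[) * id / id ) + id $]
Step 4: reduce F->id. Stack=[( ( F] ptr=3 lookahead=) remaining=[) * id / id ) + id $]
Step 5: reduce T->F. Stack=[( ( T] ptr=3 lookahead=) remaining=[) * id / id ) + id $]
Step 6: reduce E->T. Stack=[( ( E] ptr=3 lookahead=) remaining=[) * id / id ) + id $]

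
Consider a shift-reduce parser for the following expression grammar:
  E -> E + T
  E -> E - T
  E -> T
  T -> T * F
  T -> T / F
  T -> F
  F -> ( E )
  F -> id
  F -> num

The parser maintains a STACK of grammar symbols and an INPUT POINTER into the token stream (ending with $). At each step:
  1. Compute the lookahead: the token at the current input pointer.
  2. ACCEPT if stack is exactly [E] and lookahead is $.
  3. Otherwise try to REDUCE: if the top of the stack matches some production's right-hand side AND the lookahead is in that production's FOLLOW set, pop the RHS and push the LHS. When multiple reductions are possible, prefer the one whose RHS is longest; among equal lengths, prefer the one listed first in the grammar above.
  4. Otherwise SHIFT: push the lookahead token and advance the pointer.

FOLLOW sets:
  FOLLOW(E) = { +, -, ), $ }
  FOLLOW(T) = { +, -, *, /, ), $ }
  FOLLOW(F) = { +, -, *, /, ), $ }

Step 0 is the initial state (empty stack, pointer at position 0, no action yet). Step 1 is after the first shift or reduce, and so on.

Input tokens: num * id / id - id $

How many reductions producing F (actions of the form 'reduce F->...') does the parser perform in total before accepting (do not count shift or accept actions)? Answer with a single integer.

Answer: 4

Derivation:
Step 1: shift num. Stack=[num] ptr=1 lookahead=* remaining=[* id / id - id $]
Step 2: reduce F->num. Stack=[F] ptr=1 lookahead=* remaining=[* id / id - id $]
Step 3: reduce T->F. Stack=[T] ptr=1 lookahead=* remaining=[* id / id - id $]
Step 4: shift *. Stack=[T *] ptr=2 lookahead=id remaining=[id / id - id $]
Step 5: shift id. Stack=[T * id] ptr=3 lookahead=/ remaining=[/ id - id $]
Step 6: reduce F->id. Stack=[T * F] ptr=3 lookahead=/ remaining=[/ id - id $]
Step 7: reduce T->T * F. Stack=[T] ptr=3 lookahead=/ remaining=[/ id - id $]
Step 8: shift /. Stack=[T /] ptr=4 lookahead=id remaining=[id - id $]
Step 9: shift id. Stack=[T / id] ptr=5 lookahead=- remaining=[- id $]
Step 10: reduce F->id. Stack=[T / F] ptr=5 lookahead=- remaining=[- id $]
Step 11: reduce T->T / F. Stack=[T] ptr=5 lookahead=- remaining=[- id $]
Step 12: reduce E->T. Stack=[E] ptr=5 lookahead=- remaining=[- id $]
Step 13: shift -. Stack=[E -] ptr=6 lookahead=id remaining=[id $]
Step 14: shift id. Stack=[E - id] ptr=7 lookahead=$ remaining=[$]
Step 15: reduce F->id. Stack=[E - F] ptr=7 lookahead=$ remaining=[$]
Step 16: reduce T->F. Stack=[E - T] ptr=7 lookahead=$ remaining=[$]
Step 17: reduce E->E - T. Stack=[E] ptr=7 lookahead=$ remaining=[$]
Step 18: accept. Stack=[E] ptr=7 lookahead=$ remaining=[$]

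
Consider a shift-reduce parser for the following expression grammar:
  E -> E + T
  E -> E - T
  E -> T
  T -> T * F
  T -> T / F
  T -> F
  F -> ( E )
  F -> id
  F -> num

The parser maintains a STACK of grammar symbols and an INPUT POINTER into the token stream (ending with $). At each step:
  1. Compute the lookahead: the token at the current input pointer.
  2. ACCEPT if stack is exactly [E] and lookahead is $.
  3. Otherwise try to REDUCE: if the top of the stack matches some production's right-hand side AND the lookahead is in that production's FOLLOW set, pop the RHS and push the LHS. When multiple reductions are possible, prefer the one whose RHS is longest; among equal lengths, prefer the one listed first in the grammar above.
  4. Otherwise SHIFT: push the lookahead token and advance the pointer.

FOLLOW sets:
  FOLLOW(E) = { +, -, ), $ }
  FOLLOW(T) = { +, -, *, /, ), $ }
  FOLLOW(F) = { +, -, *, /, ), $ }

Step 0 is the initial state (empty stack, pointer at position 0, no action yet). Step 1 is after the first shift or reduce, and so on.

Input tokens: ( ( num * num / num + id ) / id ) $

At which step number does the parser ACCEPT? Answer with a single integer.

Answer: 32

Derivation:
Step 1: shift (. Stack=[(] ptr=1 lookahead=( remaining=[( num * num / num + id ) / id ) $]
Step 2: shift (. Stack=[( (] ptr=2 lookahead=num remaining=[num * num / num + id ) / id ) $]
Step 3: shift num. Stack=[( ( num] ptr=3 lookahead=* remaining=[* num / num + id ) / id ) $]
Step 4: reduce F->num. Stack=[( ( F] ptr=3 lookahead=* remaining=[* num / num + id ) / id ) $]
Step 5: reduce T->F. Stack=[( ( T] ptr=3 lookahead=* remaining=[* num / num + id ) / id ) $]
Step 6: shift *. Stack=[( ( T *] ptr=4 lookahead=num remaining=[num / num + id ) / id ) $]
Step 7: shift num. Stack=[( ( T * num] ptr=5 lookahead=/ remaining=[/ num + id ) / id ) $]
Step 8: reduce F->num. Stack=[( ( T * F] ptr=5 lookahead=/ remaining=[/ num + id ) / id ) $]
Step 9: reduce T->T * F. Stack=[( ( T] ptr=5 lookahead=/ remaining=[/ num + id ) / id ) $]
Step 10: shift /. Stack=[( ( T /] ptr=6 lookahead=num remaining=[num + id ) / id ) $]
Step 11: shift num. Stack=[( ( T / num] ptr=7 lookahead=+ remaining=[+ id ) / id ) $]
Step 12: reduce F->num. Stack=[( ( T / F] ptr=7 lookahead=+ remaining=[+ id ) / id ) $]
Step 13: reduce T->T / F. Stack=[( ( T] ptr=7 lookahead=+ remaining=[+ id ) / id ) $]
Step 14: reduce E->T. Stack=[( ( E] ptr=7 lookahead=+ remaining=[+ id ) / id ) $]
Step 15: shift +. Stack=[( ( E +] ptr=8 lookahead=id remaining=[id ) / id ) $]
Step 16: shift id. Stack=[( ( E + id] ptr=9 lookahead=) remaining=[) / id ) $]
Step 17: reduce F->id. Stack=[( ( E + F] ptr=9 lookahead=) remaining=[) / id ) $]
Step 18: reduce T->F. Stack=[( ( E + T] ptr=9 lookahead=) remaining=[) / id ) $]
Step 19: reduce E->E + T. Stack=[( ( E] ptr=9 lookahead=) remaining=[) / id ) $]
Step 20: shift ). Stack=[( ( E )] ptr=10 lookahead=/ remaining=[/ id ) $]
Step 21: reduce F->( E ). Stack=[( F] ptr=10 lookahead=/ remaining=[/ id ) $]
Step 22: reduce T->F. Stack=[( T] ptr=10 lookahead=/ remaining=[/ id ) $]
Step 23: shift /. Stack=[( T /] ptr=11 lookahead=id remaining=[id ) $]
Step 24: shift id. Stack=[( T / id] ptr=12 lookahead=) remaining=[) $]
Step 25: reduce F->id. Stack=[( T / F] ptr=12 lookahead=) remaining=[) $]
Step 26: reduce T->T / F. Stack=[( T] ptr=12 lookahead=) remaining=[) $]
Step 27: reduce E->T. Stack=[( E] ptr=12 lookahead=) remaining=[) $]
Step 28: shift ). Stack=[( E )] ptr=13 lookahead=$ remaining=[$]
Step 29: reduce F->( E ). Stack=[F] ptr=13 lookahead=$ remaining=[$]
Step 30: reduce T->F. Stack=[T] ptr=13 lookahead=$ remaining=[$]
Step 31: reduce E->T. Stack=[E] ptr=13 lookahead=$ remaining=[$]
Step 32: accept. Stack=[E] ptr=13 lookahead=$ remaining=[$]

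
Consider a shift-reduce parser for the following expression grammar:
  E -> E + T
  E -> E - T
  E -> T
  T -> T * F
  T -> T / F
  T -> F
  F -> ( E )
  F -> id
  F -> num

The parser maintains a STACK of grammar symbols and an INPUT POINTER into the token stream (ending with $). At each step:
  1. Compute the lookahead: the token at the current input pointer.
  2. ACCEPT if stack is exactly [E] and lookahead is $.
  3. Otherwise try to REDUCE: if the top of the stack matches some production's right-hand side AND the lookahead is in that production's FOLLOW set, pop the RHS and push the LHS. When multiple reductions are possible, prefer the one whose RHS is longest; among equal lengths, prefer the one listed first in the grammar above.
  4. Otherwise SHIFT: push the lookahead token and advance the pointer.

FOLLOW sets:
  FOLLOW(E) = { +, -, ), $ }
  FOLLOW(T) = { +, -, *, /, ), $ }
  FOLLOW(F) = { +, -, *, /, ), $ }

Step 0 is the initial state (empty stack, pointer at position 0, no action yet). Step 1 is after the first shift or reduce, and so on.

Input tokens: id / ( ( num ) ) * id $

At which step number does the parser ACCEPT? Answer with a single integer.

Step 1: shift id. Stack=[id] ptr=1 lookahead=/ remaining=[/ ( ( num ) ) * id $]
Step 2: reduce F->id. Stack=[F] ptr=1 lookahead=/ remaining=[/ ( ( num ) ) * id $]
Step 3: reduce T->F. Stack=[T] ptr=1 lookahead=/ remaining=[/ ( ( num ) ) * id $]
Step 4: shift /. Stack=[T /] ptr=2 lookahead=( remaining=[( ( num ) ) * id $]
Step 5: shift (. Stack=[T / (] ptr=3 lookahead=( remaining=[( num ) ) * id $]
Step 6: shift (. Stack=[T / ( (] ptr=4 lookahead=num remaining=[num ) ) * id $]
Step 7: shift num. Stack=[T / ( ( num] ptr=5 lookahead=) remaining=[) ) * id $]
Step 8: reduce F->num. Stack=[T / ( ( F] ptr=5 lookahead=) remaining=[) ) * id $]
Step 9: reduce T->F. Stack=[T / ( ( T] ptr=5 lookahead=) remaining=[) ) * id $]
Step 10: reduce E->T. Stack=[T / ( ( E] ptr=5 lookahead=) remaining=[) ) * id $]
Step 11: shift ). Stack=[T / ( ( E )] ptr=6 lookahead=) remaining=[) * id $]
Step 12: reduce F->( E ). Stack=[T / ( F] ptr=6 lookahead=) remaining=[) * id $]
Step 13: reduce T->F. Stack=[T / ( T] ptr=6 lookahead=) remaining=[) * id $]
Step 14: reduce E->T. Stack=[T / ( E] ptr=6 lookahead=) remaining=[) * id $]
Step 15: shift ). Stack=[T / ( E )] ptr=7 lookahead=* remaining=[* id $]
Step 16: reduce F->( E ). Stack=[T / F] ptr=7 lookahead=* remaining=[* id $]
Step 17: reduce T->T / F. Stack=[T] ptr=7 lookahead=* remaining=[* id $]
Step 18: shift *. Stack=[T *] ptr=8 lookahead=id remaining=[id $]
Step 19: shift id. Stack=[T * id] ptr=9 lookahead=$ remaining=[$]
Step 20: reduce F->id. Stack=[T * F] ptr=9 lookahead=$ remaining=[$]
Step 21: reduce T->T * F. Stack=[T] ptr=9 lookahead=$ remaining=[$]
Step 22: reduce E->T. Stack=[E] ptr=9 lookahead=$ remaining=[$]
Step 23: accept. Stack=[E] ptr=9 lookahead=$ remaining=[$]

Answer: 23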